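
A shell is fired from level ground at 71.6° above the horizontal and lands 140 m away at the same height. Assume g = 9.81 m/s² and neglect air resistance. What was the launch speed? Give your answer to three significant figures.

47.9 m/s

On level ground, R = v₀² sin(2θ) / g, so v₀ = √(R g / sin 2θ).
sin(2 × 71.6°) = 0.5990.
v₀ = √(140 × 9.81 / 0.5990) = √2293 = 47.9 m/s.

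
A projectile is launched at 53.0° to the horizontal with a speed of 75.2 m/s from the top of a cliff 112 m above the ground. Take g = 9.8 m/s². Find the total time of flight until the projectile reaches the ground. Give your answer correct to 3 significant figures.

Vertical component: v_y = 75.2 sin 53.0° = 60.06 m/s.
Taking up as positive with launch at y = 112 m, landing at y = 0: 0 = 112 + 60.06 t − ½(9.8) t².
Solving 4.900 t² − 60.06 t − 112 = 0 gives t = [60.06 + √(60.06² + 4·4.900·112)] / 9.800 = 13.9 s.

13.9 s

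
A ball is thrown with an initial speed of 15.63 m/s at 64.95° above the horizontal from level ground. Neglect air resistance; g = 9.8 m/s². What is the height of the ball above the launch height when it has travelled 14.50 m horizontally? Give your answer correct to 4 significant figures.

v_x = 15.63 cos 64.95° = 6.6179 m/s, v_y0 = 15.63 sin 64.95° = 14.160 m/s.
Time to reach x = 14.50 m: t = x / v_x = 14.50 / 6.6179 = 2.1910 s.
y = v_y0 t − ½ g t² = 14.160×2.1910 − 4.900×2.1910² = 7.502 m.

7.502 m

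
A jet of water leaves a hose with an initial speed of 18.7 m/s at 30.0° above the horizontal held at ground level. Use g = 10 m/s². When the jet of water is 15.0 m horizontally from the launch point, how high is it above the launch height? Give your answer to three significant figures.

4.37 m

v_x = 18.7 cos 30.0° = 16.19 m/s, v_y0 = 18.7 sin 30.0° = 9.350 m/s.
Time to reach x = 15.0 m: t = x / v_x = 15.0 / 16.19 = 0.9265 s.
y = v_y0 t − ½ g t² = 9.350×0.9265 − 5.000×0.9265² = 4.37 m.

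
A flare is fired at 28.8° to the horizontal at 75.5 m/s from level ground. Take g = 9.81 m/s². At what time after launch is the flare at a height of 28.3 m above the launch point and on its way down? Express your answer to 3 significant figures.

v_y0 = 75.5 sin 28.8° = 36.37 m/s.
Set y = v_y0 t − ½ g t² = 28.3: 4.905 t² − 36.37 t + 28.3 = 0.
t = [36.37 ± √(1323 − 555.2)] / 9.81 = (36.37 ± 27.71) / 9.81, giving t = 0.883 s or t = 6.53 s.
On the way down corresponds to the larger root: t = 6.53 s.

6.53 s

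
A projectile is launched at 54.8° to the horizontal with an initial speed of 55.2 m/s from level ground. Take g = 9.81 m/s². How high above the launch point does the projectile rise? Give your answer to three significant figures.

104 m

Vertical component of launch velocity: v_y = 55.2 sin 54.8° = 45.11 m/s.
At the highest point the vertical velocity is zero, so v_y² = 2 g h_max.
h_max = (45.11)² / (2 × 9.81) = 2035 / 19.62 = 104 m.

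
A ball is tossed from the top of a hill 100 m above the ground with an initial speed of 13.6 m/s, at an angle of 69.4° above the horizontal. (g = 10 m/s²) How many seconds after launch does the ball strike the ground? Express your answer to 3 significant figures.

Vertical component: v_y = 13.6 sin 69.4° = 12.73 m/s.
Taking up as positive with launch at y = 100 m, landing at y = 0: 0 = 100 + 12.73 t − ½(10) t².
Solving 5.000 t² − 12.73 t − 100 = 0 gives t = [12.73 + √(12.73² + 4·5.000·100)] / 10.00 = 5.92 s.

5.92 s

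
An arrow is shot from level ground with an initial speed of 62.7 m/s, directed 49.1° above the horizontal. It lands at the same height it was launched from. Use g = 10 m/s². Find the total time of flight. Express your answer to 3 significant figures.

9.48 s

Vertical component: v_y = 62.7 sin 49.1° = 47.39 m/s.
For a projectile landing at launch height, time of flight is t = 2 v_y / g = 2 × 47.39 / 10 = 9.48 s.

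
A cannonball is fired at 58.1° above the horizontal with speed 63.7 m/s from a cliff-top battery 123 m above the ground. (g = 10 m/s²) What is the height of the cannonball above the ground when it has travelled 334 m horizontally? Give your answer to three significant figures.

v_x = 63.7 cos 58.1° = 33.66 m/s, v_y0 = 63.7 sin 58.1° = 54.08 m/s.
Time to reach x = 334 m: t = x / v_x = 334 / 33.66 = 9.923 s.
y = 123 + v_y0 t − ½ g t² = 123 + 54.08×9.923 − 5.000×9.923² = 167 m.

167 m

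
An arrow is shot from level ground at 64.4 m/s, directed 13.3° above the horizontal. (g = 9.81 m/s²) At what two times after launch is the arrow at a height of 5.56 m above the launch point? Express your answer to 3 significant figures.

0.439 s and 2.58 s

v_y0 = 64.4 sin 13.3° = 14.82 m/s.
Set y = v_y0 t − ½ g t² = 5.56: 4.905 t² − 14.82 t + 5.56 = 0.
t = [14.82 ± √(219.6 − 109.1)] / 9.81 = (14.82 ± 10.51) / 9.81, giving t = 0.439 s or t = 2.58 s.
So the arrow is at 5.56 m at t = 0.439 s (rising) and t = 2.58 s (falling).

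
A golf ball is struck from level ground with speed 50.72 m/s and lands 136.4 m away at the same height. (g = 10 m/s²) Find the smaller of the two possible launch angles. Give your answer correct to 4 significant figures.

Level-ground range: R = v₀² sin(2θ)/g ⇒ sin 2θ = R g / v₀² = 136.4×10/50.72² = 0.5302.
2θ = arcsin(0.5302) = 32.019° or 180° − 32.019° = 147.981°.
So θ = 16.01° or θ = 73.99°.

16.01°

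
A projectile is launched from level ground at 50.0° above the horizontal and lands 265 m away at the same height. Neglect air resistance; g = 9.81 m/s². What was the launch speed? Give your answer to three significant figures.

On level ground, R = v₀² sin(2θ) / g, so v₀ = √(R g / sin 2θ).
sin(2 × 50.0°) = 0.9848.
v₀ = √(265 × 9.81 / 0.9848) = √2640 = 51.4 m/s.

51.4 m/s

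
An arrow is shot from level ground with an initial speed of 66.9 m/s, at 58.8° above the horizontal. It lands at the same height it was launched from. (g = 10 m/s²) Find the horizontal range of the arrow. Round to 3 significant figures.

For level ground, R = v₀² sin(2θ) / g.
sin(2 × 58.8°) = sin 117.6° = 0.8862.
R = (66.9)² × 0.8862 / 10 = 397 m.

397 m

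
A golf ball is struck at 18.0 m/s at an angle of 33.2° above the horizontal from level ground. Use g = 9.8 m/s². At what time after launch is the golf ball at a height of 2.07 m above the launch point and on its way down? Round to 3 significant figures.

1.77 s

v_y0 = 18.0 sin 33.2° = 9.856 m/s.
Set y = v_y0 t − ½ g t² = 2.07: 4.900 t² − 9.856 t + 2.07 = 0.
t = [9.856 ± √(97.14 − 40.57)] / 9.8 = (9.856 ± 7.521) / 9.8, giving t = 0.238 s or t = 1.77 s.
On the way down corresponds to the larger root: t = 1.77 s.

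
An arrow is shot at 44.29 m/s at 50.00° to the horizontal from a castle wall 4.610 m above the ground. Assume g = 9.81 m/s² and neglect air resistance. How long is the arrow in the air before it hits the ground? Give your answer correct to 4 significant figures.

7.050 s

Vertical component: v_y = 44.29 sin 50.00° = 33.928 m/s.
Taking up as positive with launch at y = 4.610 m, landing at y = 0: 0 = 4.610 + 33.928 t − ½(9.81) t².
Solving 4.905 t² − 33.928 t − 4.610 = 0 gives t = [33.928 + √(33.928² + 4·4.905·4.610)] / 9.810 = 7.050 s.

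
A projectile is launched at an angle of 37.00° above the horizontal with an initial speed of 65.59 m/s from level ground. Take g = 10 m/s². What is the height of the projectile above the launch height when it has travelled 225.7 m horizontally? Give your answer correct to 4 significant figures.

77.25 m

v_x = 65.59 cos 37.00° = 52.383 m/s, v_y0 = 65.59 sin 37.00° = 39.473 m/s.
Time to reach x = 225.7 m: t = x / v_x = 225.7 / 52.383 = 4.3086 s.
y = v_y0 t − ½ g t² = 39.473×4.3086 − 5.000×4.3086² = 77.25 m.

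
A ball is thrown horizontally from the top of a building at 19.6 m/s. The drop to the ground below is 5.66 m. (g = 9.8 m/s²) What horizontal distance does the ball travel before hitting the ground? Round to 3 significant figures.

Initial vertical velocity is zero, so the fall time comes from h = ½ g t²: t = √(2 × 5.66 / 9.8) = 1.075 s.
Horizontal motion is uniform at 19.6 m/s, so x = 19.6 × 1.075 = 21.1 m.

21.1 m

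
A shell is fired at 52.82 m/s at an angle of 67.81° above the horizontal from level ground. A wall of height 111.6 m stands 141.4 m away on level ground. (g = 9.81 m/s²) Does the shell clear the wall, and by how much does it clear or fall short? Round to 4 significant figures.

v_x = 52.82 cos 67.81° = 19.949 m/s; v_y0 = 52.82 sin 67.81° = 48.908 m/s.
Time to reach the wall: t = 141.4 / 19.949 = 7.0881 s.
Height at that point: y = 48.908×7.0881 − 4.905×7.0881² = 100.23 m.
That is 111.6 − 100.23 = 11.37 m below the top of the wall, so the shell does not clear it.

No — it falls 11.37 m short of clearing the wall.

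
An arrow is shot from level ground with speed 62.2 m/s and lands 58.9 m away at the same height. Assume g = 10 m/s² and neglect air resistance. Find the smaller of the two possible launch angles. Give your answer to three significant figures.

4.38°

Level-ground range: R = v₀² sin(2θ)/g ⇒ sin 2θ = R g / v₀² = 58.9×10/62.2² = 0.1522.
2θ = arcsin(0.1522) = 8.754° or 180° − 8.754° = 171.246°.
So θ = 4.38° or θ = 85.6°.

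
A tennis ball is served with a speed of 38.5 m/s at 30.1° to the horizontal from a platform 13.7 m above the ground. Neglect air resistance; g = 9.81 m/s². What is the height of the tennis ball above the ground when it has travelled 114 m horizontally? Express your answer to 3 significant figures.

v_x = 38.5 cos 30.1° = 33.31 m/s, v_y0 = 38.5 sin 30.1° = 19.31 m/s.
Time to reach x = 114 m: t = x / v_x = 114 / 33.31 = 3.422 s.
y = 13.7 + v_y0 t − ½ g t² = 13.7 + 19.31×3.422 − 4.905×3.422² = 22.3 m.

22.3 m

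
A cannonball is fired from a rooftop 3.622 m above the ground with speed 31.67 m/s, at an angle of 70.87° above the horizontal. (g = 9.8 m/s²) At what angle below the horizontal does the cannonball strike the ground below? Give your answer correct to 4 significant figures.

71.54°

v_x = 31.67 cos 70.87° = 10.379 m/s.
At impact |v_y| = √(v_y0² + 2 g h) = √(29.921² + 2×9.8×3.622) = 31.085 m/s.
Angle below horizontal = arctan(|v_y| / v_x) = arctan(31.085 / 10.379) = 71.54°.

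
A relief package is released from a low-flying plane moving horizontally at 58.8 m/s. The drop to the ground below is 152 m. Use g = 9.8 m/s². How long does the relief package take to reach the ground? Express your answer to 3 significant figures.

5.57 s

The horizontal speed doesn't affect the fall. With v_y0 = 0, h = ½ g t².
t = √(2 × 152 / 9.8) = √31.02 = 5.57 s.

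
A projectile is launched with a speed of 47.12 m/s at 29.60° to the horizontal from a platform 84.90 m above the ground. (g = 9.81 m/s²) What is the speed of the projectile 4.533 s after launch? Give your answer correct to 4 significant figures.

46.13 m/s

v_x = 47.12 cos 29.60° = 40.971 m/s (constant).
v_y(t) = 47.12 sin 29.60° − g t = 23.275 − 9.81 × 4.533 = -21.194 m/s.
Speed = √(v_x² + v_y²) = √(1678.6 + 449.19) = 46.13 m/s.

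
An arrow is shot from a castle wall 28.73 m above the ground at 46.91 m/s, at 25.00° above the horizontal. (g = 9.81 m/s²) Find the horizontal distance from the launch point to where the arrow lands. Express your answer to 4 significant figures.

220.0 m

Components: v_x = 46.91 cos 25.00° = 42.515 m/s, v_y = 46.91 sin 25.00° = 19.825 m/s.
Vertical: 0 = 28.73 + 19.825 t − ½(9.81) t² ⇒ 4.905 t² − 19.825 t − 28.73 = 0.
t = [19.825 + √(393.03 + 563.68)] / 9.810 = 5.1739 s.
Horizontal: R = v_x · t = 42.515 × 5.1739 = 220.0 m.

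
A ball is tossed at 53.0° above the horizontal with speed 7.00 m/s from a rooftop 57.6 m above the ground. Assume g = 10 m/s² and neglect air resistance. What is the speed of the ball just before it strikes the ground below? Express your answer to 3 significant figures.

v_x = 7.00 cos 53.0° = 4.213 m/s is unchanged throughout.
For the vertical component, v_y² = v_y0² + 2 g h = (5.590)² + 2×10×57.6 = 1183, so |v_y| = 34.39 m/s.
Impact speed = √(v_x² + v_y²) = √(17.75 + 1183) = 34.7 m/s.

34.7 m/s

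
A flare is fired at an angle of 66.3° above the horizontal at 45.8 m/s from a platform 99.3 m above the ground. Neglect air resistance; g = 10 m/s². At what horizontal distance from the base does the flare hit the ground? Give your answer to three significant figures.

190 m

Components: v_x = 45.8 cos 66.3° = 18.41 m/s, v_y = 45.8 sin 66.3° = 41.94 m/s.
Vertical: 0 = 99.3 + 41.94 t − ½(10) t² ⇒ 5.000 t² − 41.94 t − 99.3 = 0.
t = [41.94 + √(1759 + 1986)] / 10.00 = 10.31 s.
Horizontal: R = v_x · t = 18.41 × 10.31 = 190 m.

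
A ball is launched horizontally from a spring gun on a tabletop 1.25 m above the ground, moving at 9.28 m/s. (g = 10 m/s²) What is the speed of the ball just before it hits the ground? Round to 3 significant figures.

Fall time: t = √(2 × 1.25 / 10) = 0.5000 s.
At impact: v_x = 9.28 m/s (unchanged), v_y = g t = 10 × 0.5000 = 5.000 m/s.
Speed = √(v_x² + v_y²) = √(86.12 + 25.00) = 10.5 m/s.

10.5 m/s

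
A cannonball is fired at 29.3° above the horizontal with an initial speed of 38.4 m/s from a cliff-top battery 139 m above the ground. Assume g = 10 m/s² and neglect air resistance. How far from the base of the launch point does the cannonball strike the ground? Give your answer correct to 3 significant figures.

250 m

Components: v_x = 38.4 cos 29.3° = 33.49 m/s, v_y = 38.4 sin 29.3° = 18.79 m/s.
Vertical: 0 = 139 + 18.79 t − ½(10) t² ⇒ 5.000 t² − 18.79 t − 139 = 0.
t = [18.79 + √(353.1 + 2780)] / 10.00 = 7.476 s.
Horizontal: R = v_x · t = 33.49 × 7.476 = 250 m.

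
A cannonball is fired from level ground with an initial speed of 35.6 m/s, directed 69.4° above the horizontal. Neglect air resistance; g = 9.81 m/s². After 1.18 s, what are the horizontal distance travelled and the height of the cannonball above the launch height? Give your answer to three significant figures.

v_x = 35.6 cos 69.4° = 12.53 m/s; v_y0 = 35.6 sin 69.4° = 33.32 m/s.
x = v_x t = 12.53 × 1.18 = 14.8 m.
y = v_y0 t − ½ g t² = 33.32×1.18 − 4.905×1.18² = 32.5 m.

x = 14.8 m, y = 32.5 m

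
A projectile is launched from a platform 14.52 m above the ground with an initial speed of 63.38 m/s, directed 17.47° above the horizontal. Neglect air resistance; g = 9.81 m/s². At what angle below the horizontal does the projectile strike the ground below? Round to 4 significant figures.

22.82°

v_x = 63.38 cos 17.47° = 60.457 m/s.
At impact |v_y| = √(v_y0² + 2 g h) = √(19.027² + 2×9.81×14.52) = 25.434 m/s.
Angle below horizontal = arctan(|v_y| / v_x) = arctan(25.434 / 60.457) = 22.82°.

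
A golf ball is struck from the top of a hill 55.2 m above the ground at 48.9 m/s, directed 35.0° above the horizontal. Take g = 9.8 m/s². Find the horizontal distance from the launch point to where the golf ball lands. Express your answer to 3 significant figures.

291 m

Components: v_x = 48.9 cos 35.0° = 40.06 m/s, v_y = 48.9 sin 35.0° = 28.05 m/s.
Vertical: 0 = 55.2 + 28.05 t − ½(9.8) t² ⇒ 4.900 t² − 28.05 t − 55.2 = 0.
t = [28.05 + √(786.8 + 1082)] / 9.800 = 7.273 s.
Horizontal: R = v_x · t = 40.06 × 7.273 = 291 m.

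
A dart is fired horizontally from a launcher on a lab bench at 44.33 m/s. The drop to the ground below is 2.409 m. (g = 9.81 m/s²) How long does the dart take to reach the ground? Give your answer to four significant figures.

0.7008 s

The horizontal speed doesn't affect the fall. With v_y0 = 0, h = ½ g t².
t = √(2 × 2.409 / 9.81) = √0.49113 = 0.7008 s.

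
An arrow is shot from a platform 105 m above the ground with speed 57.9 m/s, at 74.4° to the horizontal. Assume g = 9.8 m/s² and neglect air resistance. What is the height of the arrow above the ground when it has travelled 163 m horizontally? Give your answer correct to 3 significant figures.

v_x = 57.9 cos 74.4° = 15.57 m/s, v_y0 = 57.9 sin 74.4° = 55.77 m/s.
Time to reach x = 163 m: t = x / v_x = 163 / 15.57 = 10.47 s.
y = 105 + v_y0 t − ½ g t² = 105 + 55.77×10.47 − 4.900×10.47² = 152 m.

152 m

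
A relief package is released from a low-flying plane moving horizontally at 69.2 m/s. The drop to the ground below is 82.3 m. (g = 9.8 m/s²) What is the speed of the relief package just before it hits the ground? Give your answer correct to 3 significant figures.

80.0 m/s

Fall time: t = √(2 × 82.3 / 9.8) = 4.098 s.
At impact: v_x = 69.2 m/s (unchanged), v_y = g t = 9.8 × 4.098 = 40.16 m/s.
Speed = √(v_x² + v_y²) = √(4789 + 1613) = 80.0 m/s.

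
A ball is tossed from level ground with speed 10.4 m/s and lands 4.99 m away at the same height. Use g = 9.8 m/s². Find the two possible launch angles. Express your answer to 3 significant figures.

13.4° and 76.6°

Level-ground range: R = v₀² sin(2θ)/g ⇒ sin 2θ = R g / v₀² = 4.99×9.8/10.4² = 0.4521.
2θ = arcsin(0.4521) = 26.88° or 180° − 26.88° = 153.12°.
So θ = 13.4° or θ = 76.6°.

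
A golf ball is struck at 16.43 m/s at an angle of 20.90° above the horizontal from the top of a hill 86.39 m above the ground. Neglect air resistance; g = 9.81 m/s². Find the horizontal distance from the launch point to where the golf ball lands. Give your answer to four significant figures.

74.24 m

Components: v_x = 16.43 cos 20.90° = 15.349 m/s, v_y = 16.43 sin 20.90° = 5.8612 m/s.
Vertical: 0 = 86.39 + 5.8612 t − ½(9.81) t² ⇒ 4.905 t² − 5.8612 t − 86.39 = 0.
t = [5.8612 + √(34.354 + 1695.0)] / 9.810 = 4.8366 s.
Horizontal: R = v_x · t = 15.349 × 4.8366 = 74.24 m.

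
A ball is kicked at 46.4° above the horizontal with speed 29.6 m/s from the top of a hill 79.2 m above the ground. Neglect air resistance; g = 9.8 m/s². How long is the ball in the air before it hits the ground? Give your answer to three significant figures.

Vertical component: v_y = 29.6 sin 46.4° = 21.44 m/s.
Taking up as positive with launch at y = 79.2 m, landing at y = 0: 0 = 79.2 + 21.44 t − ½(9.8) t².
Solving 4.900 t² − 21.44 t − 79.2 = 0 gives t = [21.44 + √(21.44² + 4·4.900·79.2)] / 9.800 = 6.76 s.

6.76 s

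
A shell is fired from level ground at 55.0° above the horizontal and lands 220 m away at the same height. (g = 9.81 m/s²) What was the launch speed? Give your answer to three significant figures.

On level ground, R = v₀² sin(2θ) / g, so v₀ = √(R g / sin 2θ).
sin(2 × 55.0°) = 0.9397.
v₀ = √(220 × 9.81 / 0.9397) = √2297 = 47.9 m/s.

47.9 m/s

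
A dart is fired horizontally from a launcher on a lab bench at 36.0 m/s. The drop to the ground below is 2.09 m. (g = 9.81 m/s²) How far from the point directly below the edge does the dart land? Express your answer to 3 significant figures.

Initial vertical velocity is zero, so the fall time comes from h = ½ g t²: t = √(2 × 2.09 / 9.81) = 0.6528 s.
Horizontal motion is uniform at 36.0 m/s, so x = 36.0 × 0.6528 = 23.5 m.

23.5 m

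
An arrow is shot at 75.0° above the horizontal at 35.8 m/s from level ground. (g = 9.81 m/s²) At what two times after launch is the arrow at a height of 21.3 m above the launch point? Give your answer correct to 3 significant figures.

0.682 s and 6.37 s

v_y0 = 35.8 sin 75.0° = 34.58 m/s.
Set y = v_y0 t − ½ g t² = 21.3: 4.905 t² − 34.58 t + 21.3 = 0.
t = [34.58 ± √(1196 − 417.9)] / 9.81 = (34.58 ± 27.89) / 9.81, giving t = 0.682 s or t = 6.37 s.
So the arrow is at 21.3 m at t = 0.682 s (rising) and t = 6.37 s (falling).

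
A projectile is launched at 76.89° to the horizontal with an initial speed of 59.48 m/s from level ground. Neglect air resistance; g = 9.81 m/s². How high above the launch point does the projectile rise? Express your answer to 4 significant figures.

171.0 m

Vertical component of launch velocity: v_y = 59.48 sin 76.89° = 57.930 m/s.
At the highest point the vertical velocity is zero, so v_y² = 2 g h_max.
h_max = (57.930)² / (2 × 9.81) = 3355.9 / 19.62 = 171.0 m.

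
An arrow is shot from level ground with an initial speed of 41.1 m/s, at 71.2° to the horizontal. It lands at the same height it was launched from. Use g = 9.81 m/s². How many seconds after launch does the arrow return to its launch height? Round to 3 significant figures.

Vertical component: v_y = 41.1 sin 71.2° = 38.91 m/s.
For a projectile landing at launch height, time of flight is t = 2 v_y / g = 2 × 38.91 / 9.81 = 7.93 s.

7.93 s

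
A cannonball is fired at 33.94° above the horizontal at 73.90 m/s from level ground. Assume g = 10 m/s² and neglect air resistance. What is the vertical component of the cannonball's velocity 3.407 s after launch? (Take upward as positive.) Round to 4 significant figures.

7.190 m/s

Initial vertical component: v_y0 = 73.90 sin 33.94° = 41.260 m/s.
v_y(t) = v_y0 − g t = 41.260 − 10 × 3.407 = 7.190 m/s.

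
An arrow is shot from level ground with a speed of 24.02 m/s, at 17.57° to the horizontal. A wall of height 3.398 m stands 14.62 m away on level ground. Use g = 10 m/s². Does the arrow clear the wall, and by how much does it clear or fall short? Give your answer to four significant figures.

v_x = 24.02 cos 17.57° = 22.899 m/s; v_y0 = 24.02 sin 17.57° = 7.2509 m/s.
Time to reach the wall: t = 14.62 / 22.899 = 0.63846 s.
Height at that point: y = 7.2509×0.63846 − 5.000×0.63846² = 2.5913 m.
That is 3.398 − 2.5913 = 0.8067 m below the top of the wall, so the arrow does not clear it.

No — it falls 0.8067 m short of clearing the wall.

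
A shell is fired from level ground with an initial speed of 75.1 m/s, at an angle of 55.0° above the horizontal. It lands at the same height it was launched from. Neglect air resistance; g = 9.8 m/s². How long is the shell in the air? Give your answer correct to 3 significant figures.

Vertical component: v_y = 75.1 sin 55.0° = 61.52 m/s.
For a projectile landing at launch height, time of flight is t = 2 v_y / g = 2 × 61.52 / 9.8 = 12.6 s.

12.6 s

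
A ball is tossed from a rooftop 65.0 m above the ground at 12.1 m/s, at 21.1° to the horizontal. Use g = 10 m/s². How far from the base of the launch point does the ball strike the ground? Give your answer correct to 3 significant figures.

45.9 m

Components: v_x = 12.1 cos 21.1° = 11.29 m/s, v_y = 12.1 sin 21.1° = 4.356 m/s.
Vertical: 0 = 65.0 + 4.356 t − ½(10) t² ⇒ 5.000 t² − 4.356 t − 65.0 = 0.
t = [4.356 + √(18.97 + 1300)] / 10.00 = 4.067 s.
Horizontal: R = v_x · t = 11.29 × 4.067 = 45.9 m.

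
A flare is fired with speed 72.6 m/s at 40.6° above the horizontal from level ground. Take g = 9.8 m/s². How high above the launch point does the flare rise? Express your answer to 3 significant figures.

Vertical component of launch velocity: v_y = 72.6 sin 40.6° = 47.25 m/s.
At the highest point the vertical velocity is zero, so v_y² = 2 g h_max.
h_max = (47.25)² / (2 × 9.8) = 2233 / 19.60 = 114 m.

114 m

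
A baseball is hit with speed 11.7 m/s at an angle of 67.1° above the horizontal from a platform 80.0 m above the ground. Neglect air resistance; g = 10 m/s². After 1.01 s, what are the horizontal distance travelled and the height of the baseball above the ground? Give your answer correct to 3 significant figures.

x = 4.60 m, y = 85.8 m

v_x = 11.7 cos 67.1° = 4.553 m/s; v_y0 = 11.7 sin 67.1° = 10.78 m/s.
x = v_x t = 4.553 × 1.01 = 4.60 m.
y = 80.0 + v_y0 t − ½ g t² = 85.8 m.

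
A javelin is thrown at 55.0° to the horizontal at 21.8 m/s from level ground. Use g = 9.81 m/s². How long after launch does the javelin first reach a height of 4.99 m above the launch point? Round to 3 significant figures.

v_y0 = 21.8 sin 55.0° = 17.86 m/s.
Set y = v_y0 t − ½ g t² = 4.99: 4.905 t² − 17.86 t + 4.99 = 0.
t = [17.86 ± √(319.0 − 97.90)] / 9.81 = (17.86 ± 14.87) / 9.81, giving t = 0.305 s or t = 3.34 s.
The javelin is on the way up at the first time, so t = 0.305 s.

0.305 s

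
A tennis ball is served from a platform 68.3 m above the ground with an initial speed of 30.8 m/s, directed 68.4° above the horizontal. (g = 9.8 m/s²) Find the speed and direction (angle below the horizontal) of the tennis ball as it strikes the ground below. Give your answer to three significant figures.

v_x = 30.8 cos 68.4° = 11.34 m/s (constant).
|v_y| at impact = √((28.64)² + 2×9.8×68.3) = 46.46 m/s.
Speed = √(11.34² + 46.46²) = 47.8 m/s; angle = arctan(46.46/11.34) = 76.3° below horizontal.

47.8 m/s at 76.3° below the horizontal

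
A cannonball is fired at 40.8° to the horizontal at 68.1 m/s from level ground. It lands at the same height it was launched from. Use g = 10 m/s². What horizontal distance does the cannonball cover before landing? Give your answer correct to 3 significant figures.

459 m

Components: v_x = 68.1 cos 40.8° = 51.55 m/s, v_y = 68.1 sin 40.8° = 44.50 m/s.
Time of flight (same landing height): t = 2 v_y / g = 2 × 44.50 / 10 = 8.900 s.
Range: R = v_x · t = 51.55 × 8.900 = 459 m.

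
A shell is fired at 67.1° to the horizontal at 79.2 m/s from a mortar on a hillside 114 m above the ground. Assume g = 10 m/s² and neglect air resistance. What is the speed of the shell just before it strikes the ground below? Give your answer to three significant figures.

92.5 m/s

v_x = 79.2 cos 67.1° = 30.82 m/s is unchanged throughout.
For the vertical component, v_y² = v_y0² + 2 g h = (72.96)² + 2×10×114 = 7603, so |v_y| = 87.20 m/s.
Impact speed = √(v_x² + v_y²) = √(949.9 + 7603) = 92.5 m/s.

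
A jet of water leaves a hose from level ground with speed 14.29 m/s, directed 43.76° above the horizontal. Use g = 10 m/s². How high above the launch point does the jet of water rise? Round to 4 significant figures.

4.884 m

Vertical component of launch velocity: v_y = 14.29 sin 43.76° = 9.8835 m/s.
At the highest point the vertical velocity is zero, so v_y² = 2 g h_max.
h_max = (9.8835)² / (2 × 10) = 97.684 / 20.00 = 4.884 m.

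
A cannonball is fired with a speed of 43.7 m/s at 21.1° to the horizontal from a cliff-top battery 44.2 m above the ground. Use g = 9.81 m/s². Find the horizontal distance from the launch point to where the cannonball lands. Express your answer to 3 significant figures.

204 m

Components: v_x = 43.7 cos 21.1° = 40.77 m/s, v_y = 43.7 sin 21.1° = 15.73 m/s.
Vertical: 0 = 44.2 + 15.73 t − ½(9.81) t² ⇒ 4.905 t² − 15.73 t − 44.2 = 0.
t = [15.73 + √(247.4 + 867.2)] / 9.810 = 5.007 s.
Horizontal: R = v_x · t = 40.77 × 5.007 = 204 m.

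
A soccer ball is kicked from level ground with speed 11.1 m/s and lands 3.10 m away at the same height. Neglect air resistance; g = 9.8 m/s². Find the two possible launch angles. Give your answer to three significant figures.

Level-ground range: R = v₀² sin(2θ)/g ⇒ sin 2θ = R g / v₀² = 3.10×9.8/11.1² = 0.2466.
2θ = arcsin(0.2466) = 14.28° or 180° − 14.28° = 165.72°.
So θ = 7.14° or θ = 82.9°.

7.14° and 82.9°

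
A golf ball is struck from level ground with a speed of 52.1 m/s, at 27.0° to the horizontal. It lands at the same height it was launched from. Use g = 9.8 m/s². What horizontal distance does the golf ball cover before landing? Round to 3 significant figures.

For level ground, R = v₀² sin(2θ) / g.
sin(2 × 27.0°) = sin 54.00° = 0.8090.
R = (52.1)² × 0.8090 / 9.8 = 224 m.

224 m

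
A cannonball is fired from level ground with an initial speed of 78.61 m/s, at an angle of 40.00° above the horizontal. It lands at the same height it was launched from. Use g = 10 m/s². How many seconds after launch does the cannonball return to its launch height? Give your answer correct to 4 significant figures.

10.11 s

Vertical component: v_y = 78.61 sin 40.00° = 50.530 m/s.
For a projectile landing at launch height, time of flight is t = 2 v_y / g = 2 × 50.530 / 10 = 10.11 s.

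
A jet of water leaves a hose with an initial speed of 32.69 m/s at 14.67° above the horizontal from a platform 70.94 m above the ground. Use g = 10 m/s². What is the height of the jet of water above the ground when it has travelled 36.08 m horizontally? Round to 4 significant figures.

73.88 m

v_x = 32.69 cos 14.67° = 31.624 m/s, v_y0 = 32.69 sin 14.67° = 8.2788 m/s.
Time to reach x = 36.08 m: t = x / v_x = 36.08 / 31.624 = 1.1409 s.
y = 70.94 + v_y0 t − ½ g t² = 70.94 + 8.2788×1.1409 − 5.000×1.1409² = 73.88 m.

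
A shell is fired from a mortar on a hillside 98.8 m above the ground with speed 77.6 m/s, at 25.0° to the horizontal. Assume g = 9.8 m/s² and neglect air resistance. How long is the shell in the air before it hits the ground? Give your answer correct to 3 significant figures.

8.95 s

Vertical component: v_y = 77.6 sin 25.0° = 32.80 m/s.
Taking up as positive with launch at y = 98.8 m, landing at y = 0: 0 = 98.8 + 32.80 t − ½(9.8) t².
Solving 4.900 t² − 32.80 t − 98.8 = 0 gives t = [32.80 + √(32.80² + 4·4.900·98.8)] / 9.800 = 8.95 s.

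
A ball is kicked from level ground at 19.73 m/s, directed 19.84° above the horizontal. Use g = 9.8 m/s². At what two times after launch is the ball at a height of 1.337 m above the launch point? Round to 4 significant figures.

0.2428 s and 1.124 s

v_y0 = 19.73 sin 19.84° = 6.6963 m/s.
Set y = v_y0 t − ½ g t² = 1.337: 4.900 t² − 6.6963 t + 1.337 = 0.
t = [6.6963 ± √(44.840 − 26.205)] / 9.8 = (6.6963 ± 4.3168) / 9.8, giving t = 0.2428 s or t = 1.124 s.
So the ball is at 1.337 m at t = 0.2428 s (rising) and t = 1.124 s (falling).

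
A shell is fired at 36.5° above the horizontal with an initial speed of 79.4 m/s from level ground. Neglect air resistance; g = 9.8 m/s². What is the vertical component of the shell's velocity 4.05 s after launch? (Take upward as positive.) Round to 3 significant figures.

7.54 m/s

Initial vertical component: v_y0 = 79.4 sin 36.5° = 47.23 m/s.
v_y(t) = v_y0 − g t = 47.23 − 9.8 × 4.05 = 7.54 m/s.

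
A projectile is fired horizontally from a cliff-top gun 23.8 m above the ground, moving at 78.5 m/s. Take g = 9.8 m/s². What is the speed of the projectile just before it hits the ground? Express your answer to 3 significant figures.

Fall time: t = √(2 × 23.8 / 9.8) = 2.204 s.
At impact: v_x = 78.5 m/s (unchanged), v_y = g t = 9.8 × 2.204 = 21.60 m/s.
Speed = √(v_x² + v_y²) = √(6162 + 466.6) = 81.4 m/s.

81.4 m/s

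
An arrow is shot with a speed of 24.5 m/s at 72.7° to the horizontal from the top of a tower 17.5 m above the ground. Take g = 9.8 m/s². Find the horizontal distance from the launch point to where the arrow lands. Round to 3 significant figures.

Components: v_x = 24.5 cos 72.7° = 7.286 m/s, v_y = 24.5 sin 72.7° = 23.39 m/s.
Vertical: 0 = 17.5 + 23.39 t − ½(9.8) t² ⇒ 4.900 t² − 23.39 t − 17.5 = 0.
t = [23.39 + √(547.1 + 343.0)] / 9.800 = 5.431 s.
Horizontal: R = v_x · t = 7.286 × 5.431 = 39.6 m.

39.6 m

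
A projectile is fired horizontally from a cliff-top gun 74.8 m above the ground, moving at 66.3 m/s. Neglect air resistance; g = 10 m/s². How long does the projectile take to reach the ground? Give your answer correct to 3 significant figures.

The horizontal speed doesn't affect the fall. With v_y0 = 0, h = ½ g t².
t = √(2 × 74.8 / 10) = √14.96 = 3.87 s.

3.87 s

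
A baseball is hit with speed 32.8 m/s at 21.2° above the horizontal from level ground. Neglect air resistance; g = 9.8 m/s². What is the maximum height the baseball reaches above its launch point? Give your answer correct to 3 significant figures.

Vertical component of launch velocity: v_y = 32.8 sin 21.2° = 11.86 m/s.
At the highest point the vertical velocity is zero, so v_y² = 2 g h_max.
h_max = (11.86)² / (2 × 9.8) = 140.7 / 19.60 = 7.18 m.

7.18 m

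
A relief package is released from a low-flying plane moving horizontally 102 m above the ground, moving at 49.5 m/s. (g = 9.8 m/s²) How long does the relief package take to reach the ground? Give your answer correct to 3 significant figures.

4.56 s

The horizontal speed doesn't affect the fall. With v_y0 = 0, h = ½ g t².
t = √(2 × 102 / 9.8) = √20.82 = 4.56 s.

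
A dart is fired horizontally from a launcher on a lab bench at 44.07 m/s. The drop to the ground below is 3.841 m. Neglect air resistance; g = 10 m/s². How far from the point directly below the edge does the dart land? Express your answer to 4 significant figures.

38.63 m

Initial vertical velocity is zero, so the fall time comes from h = ½ g t²: t = √(2 × 3.841 / 10) = 0.87647 s.
Horizontal motion is uniform at 44.07 m/s, so x = 44.07 × 0.87647 = 38.63 m.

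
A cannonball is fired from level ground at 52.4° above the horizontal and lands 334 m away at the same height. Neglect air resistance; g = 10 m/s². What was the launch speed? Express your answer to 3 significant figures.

On level ground, R = v₀² sin(2θ) / g, so v₀ = √(R g / sin 2θ).
sin(2 × 52.4°) = 0.9668.
v₀ = √(334 × 10 / 0.9668) = √3455 = 58.8 m/s.

58.8 m/s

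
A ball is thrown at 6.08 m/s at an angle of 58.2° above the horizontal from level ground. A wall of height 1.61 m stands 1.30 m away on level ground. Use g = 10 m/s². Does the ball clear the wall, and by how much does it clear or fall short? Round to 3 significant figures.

No — it falls 0.337 m short of clearing the wall.

v_x = 6.08 cos 58.2° = 3.204 m/s; v_y0 = 6.08 sin 58.2° = 5.167 m/s.
Time to reach the wall: t = 1.30 / 3.204 = 0.4057 s.
Height at that point: y = 5.167×0.4057 − 5.000×0.4057² = 1.273 m.
That is 1.61 − 1.273 = 0.337 m below the top of the wall, so the ball does not clear it.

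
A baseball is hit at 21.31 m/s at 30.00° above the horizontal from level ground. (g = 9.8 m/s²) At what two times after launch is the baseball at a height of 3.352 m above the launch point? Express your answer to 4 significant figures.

0.3815 s and 1.793 s

v_y0 = 21.31 sin 30.00° = 10.655 m/s.
Set y = v_y0 t − ½ g t² = 3.352: 4.900 t² − 10.655 t + 3.352 = 0.
t = [10.655 ± √(113.53 − 65.699)] / 9.8 = (10.655 ± 6.9160) / 9.8, giving t = 0.3815 s or t = 1.793 s.
So the baseball is at 3.352 m at t = 0.3815 s (rising) and t = 1.793 s (falling).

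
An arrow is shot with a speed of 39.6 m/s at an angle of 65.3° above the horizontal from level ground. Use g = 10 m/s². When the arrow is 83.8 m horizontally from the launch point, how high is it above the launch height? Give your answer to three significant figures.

54.0 m

v_x = 39.6 cos 65.3° = 16.55 m/s, v_y0 = 39.6 sin 65.3° = 35.98 m/s.
Time to reach x = 83.8 m: t = x / v_x = 83.8 / 16.55 = 5.063 s.
y = v_y0 t − ½ g t² = 35.98×5.063 − 5.000×5.063² = 54.0 m.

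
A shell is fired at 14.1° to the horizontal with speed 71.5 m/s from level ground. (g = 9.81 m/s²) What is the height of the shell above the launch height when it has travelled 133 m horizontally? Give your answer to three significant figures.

15.4 m

v_x = 71.5 cos 14.1° = 69.35 m/s, v_y0 = 71.5 sin 14.1° = 17.42 m/s.
Time to reach x = 133 m: t = x / v_x = 133 / 69.35 = 1.918 s.
y = v_y0 t − ½ g t² = 17.42×1.918 − 4.905×1.918² = 15.4 m.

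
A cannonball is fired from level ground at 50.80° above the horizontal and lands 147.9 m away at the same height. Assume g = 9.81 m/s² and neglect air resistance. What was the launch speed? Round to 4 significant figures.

On level ground, R = v₀² sin(2θ) / g, so v₀ = √(R g / sin 2θ).
sin(2 × 50.80°) = 0.9796.
v₀ = √(147.9 × 9.81 / 0.9796) = √1481.1 = 38.49 m/s.

38.49 m/s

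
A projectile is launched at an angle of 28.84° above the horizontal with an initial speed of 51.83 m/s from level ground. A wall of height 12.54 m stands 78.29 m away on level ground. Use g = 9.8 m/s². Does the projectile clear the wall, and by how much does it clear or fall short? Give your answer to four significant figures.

v_x = 51.83 cos 28.84° = 45.402 m/s; v_y0 = 51.83 sin 28.84° = 25.001 m/s.
Time to reach the wall: t = 78.29 / 45.402 = 1.7244 s.
Height at that point: y = 25.001×1.7244 − 4.900×1.7244² = 28.541 m.
That is 28.541 − 12.54 = 16.00 m above the top of the wall, so the projectile clears it.

Yes — it clears the wall by 16.00 m.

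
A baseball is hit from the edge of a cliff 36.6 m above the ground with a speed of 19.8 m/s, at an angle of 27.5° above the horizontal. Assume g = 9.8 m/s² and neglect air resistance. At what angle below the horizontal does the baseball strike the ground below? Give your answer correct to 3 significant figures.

58.2°

v_x = 19.8 cos 27.5° = 17.56 m/s.
At impact |v_y| = √(v_y0² + 2 g h) = √(9.143² + 2×9.8×36.6) = 28.30 m/s.
Angle below horizontal = arctan(|v_y| / v_x) = arctan(28.30 / 17.56) = 58.2°.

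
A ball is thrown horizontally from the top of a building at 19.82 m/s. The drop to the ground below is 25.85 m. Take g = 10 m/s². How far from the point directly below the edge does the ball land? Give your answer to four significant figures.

Initial vertical velocity is zero, so the fall time comes from h = ½ g t²: t = √(2 × 25.85 / 10) = 2.2738 s.
Horizontal motion is uniform at 19.82 m/s, so x = 19.82 × 2.2738 = 45.07 m.

45.07 m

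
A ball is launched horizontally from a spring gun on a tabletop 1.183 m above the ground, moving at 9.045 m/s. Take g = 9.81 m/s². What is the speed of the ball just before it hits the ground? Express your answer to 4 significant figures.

10.25 m/s

Fall time: t = √(2 × 1.183 / 9.81) = 0.49110 s.
At impact: v_x = 9.045 m/s (unchanged), v_y = g t = 9.81 × 0.49110 = 4.8177 m/s.
Speed = √(v_x² + v_y²) = √(81.812 + 23.210) = 10.25 m/s.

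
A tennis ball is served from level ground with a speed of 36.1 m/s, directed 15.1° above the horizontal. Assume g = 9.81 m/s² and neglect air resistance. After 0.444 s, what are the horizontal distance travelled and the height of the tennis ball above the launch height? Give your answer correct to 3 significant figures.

x = 15.5 m, y = 3.21 m

v_x = 36.1 cos 15.1° = 34.85 m/s; v_y0 = 36.1 sin 15.1° = 9.404 m/s.
x = v_x t = 34.85 × 0.444 = 15.5 m.
y = v_y0 t − ½ g t² = 9.404×0.444 − 4.905×0.444² = 3.21 m.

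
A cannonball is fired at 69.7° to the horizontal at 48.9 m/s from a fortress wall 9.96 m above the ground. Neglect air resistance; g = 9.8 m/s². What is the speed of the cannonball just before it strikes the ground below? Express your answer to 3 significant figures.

v_x = 48.9 cos 69.7° = 16.97 m/s is unchanged throughout.
For the vertical component, v_y² = v_y0² + 2 g h = (45.86)² + 2×9.8×9.96 = 2298, so |v_y| = 47.94 m/s.
Impact speed = √(v_x² + v_y²) = √(288.0 + 2298) = 50.9 m/s.

50.9 m/s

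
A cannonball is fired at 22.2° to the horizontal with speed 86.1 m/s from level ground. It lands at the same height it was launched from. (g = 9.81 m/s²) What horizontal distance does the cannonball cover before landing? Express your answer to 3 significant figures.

For level ground, R = v₀² sin(2θ) / g.
sin(2 × 22.2°) = sin 44.40° = 0.6997.
R = (86.1)² × 0.6997 / 9.81 = 529 m.

529 m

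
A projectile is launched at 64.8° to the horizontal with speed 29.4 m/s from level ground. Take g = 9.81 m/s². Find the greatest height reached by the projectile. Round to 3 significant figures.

Vertical component of launch velocity: v_y = 29.4 sin 64.8° = 26.60 m/s.
At the highest point the vertical velocity is zero, so v_y² = 2 g h_max.
h_max = (26.60)² / (2 × 9.81) = 707.6 / 19.62 = 36.1 m.

36.1 m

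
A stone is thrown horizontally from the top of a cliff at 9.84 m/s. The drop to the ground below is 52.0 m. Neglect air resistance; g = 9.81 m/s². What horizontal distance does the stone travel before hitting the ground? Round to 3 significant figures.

Initial vertical velocity is zero, so the fall time comes from h = ½ g t²: t = √(2 × 52.0 / 9.81) = 3.256 s.
Horizontal motion is uniform at 9.84 m/s, so x = 9.84 × 3.256 = 32.0 m.

32.0 m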